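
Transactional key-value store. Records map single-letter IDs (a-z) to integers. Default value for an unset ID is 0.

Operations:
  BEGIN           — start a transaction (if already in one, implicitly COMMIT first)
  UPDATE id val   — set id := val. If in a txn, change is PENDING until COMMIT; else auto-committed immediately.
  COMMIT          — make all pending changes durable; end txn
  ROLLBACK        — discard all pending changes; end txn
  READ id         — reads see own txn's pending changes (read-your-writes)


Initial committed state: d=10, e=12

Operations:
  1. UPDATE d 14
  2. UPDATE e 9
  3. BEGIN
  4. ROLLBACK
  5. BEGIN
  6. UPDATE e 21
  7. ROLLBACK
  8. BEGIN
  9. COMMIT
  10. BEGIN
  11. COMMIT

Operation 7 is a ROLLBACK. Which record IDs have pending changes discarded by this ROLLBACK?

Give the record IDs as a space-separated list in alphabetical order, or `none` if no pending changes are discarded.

Initial committed: {d=10, e=12}
Op 1: UPDATE d=14 (auto-commit; committed d=14)
Op 2: UPDATE e=9 (auto-commit; committed e=9)
Op 3: BEGIN: in_txn=True, pending={}
Op 4: ROLLBACK: discarded pending []; in_txn=False
Op 5: BEGIN: in_txn=True, pending={}
Op 6: UPDATE e=21 (pending; pending now {e=21})
Op 7: ROLLBACK: discarded pending ['e']; in_txn=False
Op 8: BEGIN: in_txn=True, pending={}
Op 9: COMMIT: merged [] into committed; committed now {d=14, e=9}
Op 10: BEGIN: in_txn=True, pending={}
Op 11: COMMIT: merged [] into committed; committed now {d=14, e=9}
ROLLBACK at op 7 discards: ['e']

Answer: e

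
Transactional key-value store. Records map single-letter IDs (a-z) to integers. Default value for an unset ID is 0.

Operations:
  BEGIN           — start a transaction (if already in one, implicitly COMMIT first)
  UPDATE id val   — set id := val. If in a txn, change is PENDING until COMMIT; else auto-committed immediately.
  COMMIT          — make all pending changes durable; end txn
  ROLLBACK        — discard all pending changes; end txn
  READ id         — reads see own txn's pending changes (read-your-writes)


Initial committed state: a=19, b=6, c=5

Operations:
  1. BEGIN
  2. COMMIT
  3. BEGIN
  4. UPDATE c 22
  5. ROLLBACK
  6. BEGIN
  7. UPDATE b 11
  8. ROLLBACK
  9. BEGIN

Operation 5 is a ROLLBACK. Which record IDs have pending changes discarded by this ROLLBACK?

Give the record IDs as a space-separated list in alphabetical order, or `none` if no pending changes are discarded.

Answer: c

Derivation:
Initial committed: {a=19, b=6, c=5}
Op 1: BEGIN: in_txn=True, pending={}
Op 2: COMMIT: merged [] into committed; committed now {a=19, b=6, c=5}
Op 3: BEGIN: in_txn=True, pending={}
Op 4: UPDATE c=22 (pending; pending now {c=22})
Op 5: ROLLBACK: discarded pending ['c']; in_txn=False
Op 6: BEGIN: in_txn=True, pending={}
Op 7: UPDATE b=11 (pending; pending now {b=11})
Op 8: ROLLBACK: discarded pending ['b']; in_txn=False
Op 9: BEGIN: in_txn=True, pending={}
ROLLBACK at op 5 discards: ['c']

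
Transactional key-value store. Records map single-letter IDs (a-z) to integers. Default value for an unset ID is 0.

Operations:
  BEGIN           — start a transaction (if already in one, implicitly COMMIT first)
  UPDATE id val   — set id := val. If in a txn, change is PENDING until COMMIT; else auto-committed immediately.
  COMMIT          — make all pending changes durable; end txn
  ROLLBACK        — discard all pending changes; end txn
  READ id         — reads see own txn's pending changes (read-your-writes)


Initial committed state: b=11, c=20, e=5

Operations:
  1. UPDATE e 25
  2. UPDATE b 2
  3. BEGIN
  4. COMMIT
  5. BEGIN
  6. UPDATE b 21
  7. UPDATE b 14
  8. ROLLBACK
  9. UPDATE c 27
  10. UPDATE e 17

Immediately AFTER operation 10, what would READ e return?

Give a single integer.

Initial committed: {b=11, c=20, e=5}
Op 1: UPDATE e=25 (auto-commit; committed e=25)
Op 2: UPDATE b=2 (auto-commit; committed b=2)
Op 3: BEGIN: in_txn=True, pending={}
Op 4: COMMIT: merged [] into committed; committed now {b=2, c=20, e=25}
Op 5: BEGIN: in_txn=True, pending={}
Op 6: UPDATE b=21 (pending; pending now {b=21})
Op 7: UPDATE b=14 (pending; pending now {b=14})
Op 8: ROLLBACK: discarded pending ['b']; in_txn=False
Op 9: UPDATE c=27 (auto-commit; committed c=27)
Op 10: UPDATE e=17 (auto-commit; committed e=17)
After op 10: visible(e) = 17 (pending={}, committed={b=2, c=27, e=17})

Answer: 17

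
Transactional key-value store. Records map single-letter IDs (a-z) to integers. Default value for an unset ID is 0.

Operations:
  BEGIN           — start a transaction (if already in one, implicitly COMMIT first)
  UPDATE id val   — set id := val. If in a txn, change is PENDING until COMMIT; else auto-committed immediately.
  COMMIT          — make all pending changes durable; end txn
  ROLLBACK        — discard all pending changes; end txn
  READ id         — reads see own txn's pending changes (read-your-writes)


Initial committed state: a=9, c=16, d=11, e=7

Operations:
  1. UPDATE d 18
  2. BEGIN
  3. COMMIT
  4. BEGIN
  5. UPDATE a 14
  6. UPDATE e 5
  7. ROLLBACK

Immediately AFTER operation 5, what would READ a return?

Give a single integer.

Answer: 14

Derivation:
Initial committed: {a=9, c=16, d=11, e=7}
Op 1: UPDATE d=18 (auto-commit; committed d=18)
Op 2: BEGIN: in_txn=True, pending={}
Op 3: COMMIT: merged [] into committed; committed now {a=9, c=16, d=18, e=7}
Op 4: BEGIN: in_txn=True, pending={}
Op 5: UPDATE a=14 (pending; pending now {a=14})
After op 5: visible(a) = 14 (pending={a=14}, committed={a=9, c=16, d=18, e=7})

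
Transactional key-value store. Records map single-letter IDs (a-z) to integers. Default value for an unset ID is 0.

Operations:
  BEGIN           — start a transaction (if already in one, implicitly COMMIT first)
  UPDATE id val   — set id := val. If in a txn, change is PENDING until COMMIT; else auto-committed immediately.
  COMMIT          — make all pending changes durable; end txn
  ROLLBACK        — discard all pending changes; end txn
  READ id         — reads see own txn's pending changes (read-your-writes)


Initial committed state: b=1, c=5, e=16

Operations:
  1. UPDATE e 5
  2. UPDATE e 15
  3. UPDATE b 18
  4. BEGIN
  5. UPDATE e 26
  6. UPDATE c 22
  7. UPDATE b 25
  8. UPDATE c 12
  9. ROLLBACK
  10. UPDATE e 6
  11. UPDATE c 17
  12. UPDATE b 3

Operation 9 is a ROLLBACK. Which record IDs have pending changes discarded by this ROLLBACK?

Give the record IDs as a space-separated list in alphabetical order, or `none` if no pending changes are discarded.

Answer: b c e

Derivation:
Initial committed: {b=1, c=5, e=16}
Op 1: UPDATE e=5 (auto-commit; committed e=5)
Op 2: UPDATE e=15 (auto-commit; committed e=15)
Op 3: UPDATE b=18 (auto-commit; committed b=18)
Op 4: BEGIN: in_txn=True, pending={}
Op 5: UPDATE e=26 (pending; pending now {e=26})
Op 6: UPDATE c=22 (pending; pending now {c=22, e=26})
Op 7: UPDATE b=25 (pending; pending now {b=25, c=22, e=26})
Op 8: UPDATE c=12 (pending; pending now {b=25, c=12, e=26})
Op 9: ROLLBACK: discarded pending ['b', 'c', 'e']; in_txn=False
Op 10: UPDATE e=6 (auto-commit; committed e=6)
Op 11: UPDATE c=17 (auto-commit; committed c=17)
Op 12: UPDATE b=3 (auto-commit; committed b=3)
ROLLBACK at op 9 discards: ['b', 'c', 'e']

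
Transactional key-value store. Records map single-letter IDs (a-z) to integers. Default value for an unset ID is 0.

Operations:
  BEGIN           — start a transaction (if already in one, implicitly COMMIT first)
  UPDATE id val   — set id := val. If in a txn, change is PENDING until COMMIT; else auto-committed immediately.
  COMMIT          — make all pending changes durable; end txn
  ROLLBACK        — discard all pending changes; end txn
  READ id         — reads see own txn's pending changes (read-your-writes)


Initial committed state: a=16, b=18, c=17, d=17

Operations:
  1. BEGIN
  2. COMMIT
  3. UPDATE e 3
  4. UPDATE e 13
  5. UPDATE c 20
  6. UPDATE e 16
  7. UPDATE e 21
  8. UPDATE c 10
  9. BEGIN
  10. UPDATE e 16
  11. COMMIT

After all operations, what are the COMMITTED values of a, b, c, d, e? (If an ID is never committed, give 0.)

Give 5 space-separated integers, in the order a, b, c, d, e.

Answer: 16 18 10 17 16

Derivation:
Initial committed: {a=16, b=18, c=17, d=17}
Op 1: BEGIN: in_txn=True, pending={}
Op 2: COMMIT: merged [] into committed; committed now {a=16, b=18, c=17, d=17}
Op 3: UPDATE e=3 (auto-commit; committed e=3)
Op 4: UPDATE e=13 (auto-commit; committed e=13)
Op 5: UPDATE c=20 (auto-commit; committed c=20)
Op 6: UPDATE e=16 (auto-commit; committed e=16)
Op 7: UPDATE e=21 (auto-commit; committed e=21)
Op 8: UPDATE c=10 (auto-commit; committed c=10)
Op 9: BEGIN: in_txn=True, pending={}
Op 10: UPDATE e=16 (pending; pending now {e=16})
Op 11: COMMIT: merged ['e'] into committed; committed now {a=16, b=18, c=10, d=17, e=16}
Final committed: {a=16, b=18, c=10, d=17, e=16}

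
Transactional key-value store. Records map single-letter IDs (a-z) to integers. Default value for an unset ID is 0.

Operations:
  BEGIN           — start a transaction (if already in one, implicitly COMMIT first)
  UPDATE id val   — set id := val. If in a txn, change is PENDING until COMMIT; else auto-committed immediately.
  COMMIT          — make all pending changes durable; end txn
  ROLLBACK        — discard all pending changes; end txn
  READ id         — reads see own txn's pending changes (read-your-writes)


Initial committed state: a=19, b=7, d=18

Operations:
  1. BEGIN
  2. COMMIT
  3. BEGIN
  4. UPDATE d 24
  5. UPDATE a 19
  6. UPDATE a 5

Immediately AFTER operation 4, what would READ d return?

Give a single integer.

Answer: 24

Derivation:
Initial committed: {a=19, b=7, d=18}
Op 1: BEGIN: in_txn=True, pending={}
Op 2: COMMIT: merged [] into committed; committed now {a=19, b=7, d=18}
Op 3: BEGIN: in_txn=True, pending={}
Op 4: UPDATE d=24 (pending; pending now {d=24})
After op 4: visible(d) = 24 (pending={d=24}, committed={a=19, b=7, d=18})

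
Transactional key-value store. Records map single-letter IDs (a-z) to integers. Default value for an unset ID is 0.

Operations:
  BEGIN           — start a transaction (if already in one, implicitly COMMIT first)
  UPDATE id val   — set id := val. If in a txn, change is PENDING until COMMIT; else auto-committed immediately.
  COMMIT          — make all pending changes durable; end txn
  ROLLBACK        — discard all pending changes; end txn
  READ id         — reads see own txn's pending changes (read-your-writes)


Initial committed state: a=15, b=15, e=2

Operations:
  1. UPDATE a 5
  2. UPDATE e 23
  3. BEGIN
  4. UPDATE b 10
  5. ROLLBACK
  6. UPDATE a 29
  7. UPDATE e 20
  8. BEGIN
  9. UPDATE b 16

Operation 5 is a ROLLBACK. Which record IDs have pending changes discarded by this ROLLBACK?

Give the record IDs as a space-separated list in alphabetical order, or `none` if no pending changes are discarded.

Initial committed: {a=15, b=15, e=2}
Op 1: UPDATE a=5 (auto-commit; committed a=5)
Op 2: UPDATE e=23 (auto-commit; committed e=23)
Op 3: BEGIN: in_txn=True, pending={}
Op 4: UPDATE b=10 (pending; pending now {b=10})
Op 5: ROLLBACK: discarded pending ['b']; in_txn=False
Op 6: UPDATE a=29 (auto-commit; committed a=29)
Op 7: UPDATE e=20 (auto-commit; committed e=20)
Op 8: BEGIN: in_txn=True, pending={}
Op 9: UPDATE b=16 (pending; pending now {b=16})
ROLLBACK at op 5 discards: ['b']

Answer: b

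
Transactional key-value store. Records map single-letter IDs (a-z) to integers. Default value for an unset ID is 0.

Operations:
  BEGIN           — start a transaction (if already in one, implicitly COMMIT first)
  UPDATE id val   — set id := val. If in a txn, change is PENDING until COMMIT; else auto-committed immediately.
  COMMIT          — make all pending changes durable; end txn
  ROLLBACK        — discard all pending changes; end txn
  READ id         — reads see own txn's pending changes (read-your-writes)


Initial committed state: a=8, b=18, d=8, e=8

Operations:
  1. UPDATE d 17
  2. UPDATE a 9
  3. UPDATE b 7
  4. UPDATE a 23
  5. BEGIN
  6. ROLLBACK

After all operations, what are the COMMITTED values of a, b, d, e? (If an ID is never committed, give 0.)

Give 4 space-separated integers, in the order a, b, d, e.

Initial committed: {a=8, b=18, d=8, e=8}
Op 1: UPDATE d=17 (auto-commit; committed d=17)
Op 2: UPDATE a=9 (auto-commit; committed a=9)
Op 3: UPDATE b=7 (auto-commit; committed b=7)
Op 4: UPDATE a=23 (auto-commit; committed a=23)
Op 5: BEGIN: in_txn=True, pending={}
Op 6: ROLLBACK: discarded pending []; in_txn=False
Final committed: {a=23, b=7, d=17, e=8}

Answer: 23 7 17 8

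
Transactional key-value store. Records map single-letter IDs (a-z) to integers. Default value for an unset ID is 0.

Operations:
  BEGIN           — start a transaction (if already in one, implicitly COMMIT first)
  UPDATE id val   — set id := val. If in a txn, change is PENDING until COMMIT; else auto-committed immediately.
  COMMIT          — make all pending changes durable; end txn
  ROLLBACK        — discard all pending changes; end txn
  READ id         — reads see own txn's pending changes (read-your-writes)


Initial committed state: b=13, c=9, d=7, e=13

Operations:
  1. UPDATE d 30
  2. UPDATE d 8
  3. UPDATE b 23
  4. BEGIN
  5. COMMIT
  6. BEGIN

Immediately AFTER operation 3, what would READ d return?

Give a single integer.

Answer: 8

Derivation:
Initial committed: {b=13, c=9, d=7, e=13}
Op 1: UPDATE d=30 (auto-commit; committed d=30)
Op 2: UPDATE d=8 (auto-commit; committed d=8)
Op 3: UPDATE b=23 (auto-commit; committed b=23)
After op 3: visible(d) = 8 (pending={}, committed={b=23, c=9, d=8, e=13})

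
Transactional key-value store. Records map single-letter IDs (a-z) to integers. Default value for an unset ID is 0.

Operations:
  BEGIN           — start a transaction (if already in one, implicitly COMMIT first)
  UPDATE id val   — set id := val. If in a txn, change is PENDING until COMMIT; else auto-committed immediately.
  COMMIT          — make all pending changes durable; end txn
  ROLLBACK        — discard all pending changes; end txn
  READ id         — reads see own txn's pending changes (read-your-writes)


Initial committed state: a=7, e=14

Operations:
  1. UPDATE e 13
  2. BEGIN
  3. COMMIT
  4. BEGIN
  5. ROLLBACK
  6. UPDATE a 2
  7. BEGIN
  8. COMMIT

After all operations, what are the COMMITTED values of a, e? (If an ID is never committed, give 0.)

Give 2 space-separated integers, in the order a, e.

Answer: 2 13

Derivation:
Initial committed: {a=7, e=14}
Op 1: UPDATE e=13 (auto-commit; committed e=13)
Op 2: BEGIN: in_txn=True, pending={}
Op 3: COMMIT: merged [] into committed; committed now {a=7, e=13}
Op 4: BEGIN: in_txn=True, pending={}
Op 5: ROLLBACK: discarded pending []; in_txn=False
Op 6: UPDATE a=2 (auto-commit; committed a=2)
Op 7: BEGIN: in_txn=True, pending={}
Op 8: COMMIT: merged [] into committed; committed now {a=2, e=13}
Final committed: {a=2, e=13}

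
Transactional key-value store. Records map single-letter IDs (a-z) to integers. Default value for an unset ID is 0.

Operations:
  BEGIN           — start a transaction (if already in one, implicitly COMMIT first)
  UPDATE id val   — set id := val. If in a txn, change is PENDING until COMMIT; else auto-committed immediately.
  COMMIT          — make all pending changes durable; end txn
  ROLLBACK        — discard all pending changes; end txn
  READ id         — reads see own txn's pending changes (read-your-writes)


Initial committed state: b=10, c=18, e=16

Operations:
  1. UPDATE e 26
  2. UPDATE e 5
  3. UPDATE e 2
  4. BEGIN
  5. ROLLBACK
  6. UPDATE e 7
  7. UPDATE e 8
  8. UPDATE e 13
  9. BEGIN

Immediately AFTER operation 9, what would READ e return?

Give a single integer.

Initial committed: {b=10, c=18, e=16}
Op 1: UPDATE e=26 (auto-commit; committed e=26)
Op 2: UPDATE e=5 (auto-commit; committed e=5)
Op 3: UPDATE e=2 (auto-commit; committed e=2)
Op 4: BEGIN: in_txn=True, pending={}
Op 5: ROLLBACK: discarded pending []; in_txn=False
Op 6: UPDATE e=7 (auto-commit; committed e=7)
Op 7: UPDATE e=8 (auto-commit; committed e=8)
Op 8: UPDATE e=13 (auto-commit; committed e=13)
Op 9: BEGIN: in_txn=True, pending={}
After op 9: visible(e) = 13 (pending={}, committed={b=10, c=18, e=13})

Answer: 13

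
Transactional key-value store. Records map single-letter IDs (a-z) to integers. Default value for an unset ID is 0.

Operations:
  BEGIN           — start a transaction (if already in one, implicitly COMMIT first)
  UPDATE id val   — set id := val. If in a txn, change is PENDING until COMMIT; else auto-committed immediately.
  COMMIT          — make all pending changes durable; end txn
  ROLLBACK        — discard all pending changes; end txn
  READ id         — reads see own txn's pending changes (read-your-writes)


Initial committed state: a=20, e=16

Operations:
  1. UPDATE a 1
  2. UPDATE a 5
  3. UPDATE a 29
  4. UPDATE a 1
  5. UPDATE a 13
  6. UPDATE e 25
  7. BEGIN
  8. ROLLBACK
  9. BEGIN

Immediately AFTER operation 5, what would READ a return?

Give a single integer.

Initial committed: {a=20, e=16}
Op 1: UPDATE a=1 (auto-commit; committed a=1)
Op 2: UPDATE a=5 (auto-commit; committed a=5)
Op 3: UPDATE a=29 (auto-commit; committed a=29)
Op 4: UPDATE a=1 (auto-commit; committed a=1)
Op 5: UPDATE a=13 (auto-commit; committed a=13)
After op 5: visible(a) = 13 (pending={}, committed={a=13, e=16})

Answer: 13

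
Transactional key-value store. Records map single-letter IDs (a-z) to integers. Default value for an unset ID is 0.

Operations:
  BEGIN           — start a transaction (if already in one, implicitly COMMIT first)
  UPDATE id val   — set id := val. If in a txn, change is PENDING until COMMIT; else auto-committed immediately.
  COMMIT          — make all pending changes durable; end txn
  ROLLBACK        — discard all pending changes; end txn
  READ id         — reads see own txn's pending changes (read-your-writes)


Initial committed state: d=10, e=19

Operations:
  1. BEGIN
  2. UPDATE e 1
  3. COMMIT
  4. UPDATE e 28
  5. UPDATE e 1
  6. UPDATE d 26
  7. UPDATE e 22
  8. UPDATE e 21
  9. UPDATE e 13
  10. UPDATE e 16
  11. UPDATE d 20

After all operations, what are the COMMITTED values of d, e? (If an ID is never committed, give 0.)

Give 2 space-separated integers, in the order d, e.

Answer: 20 16

Derivation:
Initial committed: {d=10, e=19}
Op 1: BEGIN: in_txn=True, pending={}
Op 2: UPDATE e=1 (pending; pending now {e=1})
Op 3: COMMIT: merged ['e'] into committed; committed now {d=10, e=1}
Op 4: UPDATE e=28 (auto-commit; committed e=28)
Op 5: UPDATE e=1 (auto-commit; committed e=1)
Op 6: UPDATE d=26 (auto-commit; committed d=26)
Op 7: UPDATE e=22 (auto-commit; committed e=22)
Op 8: UPDATE e=21 (auto-commit; committed e=21)
Op 9: UPDATE e=13 (auto-commit; committed e=13)
Op 10: UPDATE e=16 (auto-commit; committed e=16)
Op 11: UPDATE d=20 (auto-commit; committed d=20)
Final committed: {d=20, e=16}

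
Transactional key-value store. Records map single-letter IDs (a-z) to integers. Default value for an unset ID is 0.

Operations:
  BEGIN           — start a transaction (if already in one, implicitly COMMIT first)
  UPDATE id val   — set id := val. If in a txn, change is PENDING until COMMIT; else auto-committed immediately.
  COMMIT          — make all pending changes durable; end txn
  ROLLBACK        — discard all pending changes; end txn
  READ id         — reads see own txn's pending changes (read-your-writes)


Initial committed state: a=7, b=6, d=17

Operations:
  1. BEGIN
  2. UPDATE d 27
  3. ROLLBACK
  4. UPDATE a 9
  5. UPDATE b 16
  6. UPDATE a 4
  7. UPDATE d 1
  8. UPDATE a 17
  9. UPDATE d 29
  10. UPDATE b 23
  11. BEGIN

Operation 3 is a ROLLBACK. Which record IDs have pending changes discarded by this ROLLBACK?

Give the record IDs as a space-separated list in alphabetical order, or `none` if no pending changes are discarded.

Answer: d

Derivation:
Initial committed: {a=7, b=6, d=17}
Op 1: BEGIN: in_txn=True, pending={}
Op 2: UPDATE d=27 (pending; pending now {d=27})
Op 3: ROLLBACK: discarded pending ['d']; in_txn=False
Op 4: UPDATE a=9 (auto-commit; committed a=9)
Op 5: UPDATE b=16 (auto-commit; committed b=16)
Op 6: UPDATE a=4 (auto-commit; committed a=4)
Op 7: UPDATE d=1 (auto-commit; committed d=1)
Op 8: UPDATE a=17 (auto-commit; committed a=17)
Op 9: UPDATE d=29 (auto-commit; committed d=29)
Op 10: UPDATE b=23 (auto-commit; committed b=23)
Op 11: BEGIN: in_txn=True, pending={}
ROLLBACK at op 3 discards: ['d']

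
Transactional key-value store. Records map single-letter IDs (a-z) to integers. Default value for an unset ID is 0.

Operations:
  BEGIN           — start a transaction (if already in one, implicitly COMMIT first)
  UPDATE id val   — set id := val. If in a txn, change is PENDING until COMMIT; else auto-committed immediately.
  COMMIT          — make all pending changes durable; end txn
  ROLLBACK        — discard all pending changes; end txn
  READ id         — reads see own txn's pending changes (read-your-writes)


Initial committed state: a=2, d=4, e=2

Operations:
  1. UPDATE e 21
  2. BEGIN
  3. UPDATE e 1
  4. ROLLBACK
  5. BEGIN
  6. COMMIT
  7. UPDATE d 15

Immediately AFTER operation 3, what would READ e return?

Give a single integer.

Answer: 1

Derivation:
Initial committed: {a=2, d=4, e=2}
Op 1: UPDATE e=21 (auto-commit; committed e=21)
Op 2: BEGIN: in_txn=True, pending={}
Op 3: UPDATE e=1 (pending; pending now {e=1})
After op 3: visible(e) = 1 (pending={e=1}, committed={a=2, d=4, e=21})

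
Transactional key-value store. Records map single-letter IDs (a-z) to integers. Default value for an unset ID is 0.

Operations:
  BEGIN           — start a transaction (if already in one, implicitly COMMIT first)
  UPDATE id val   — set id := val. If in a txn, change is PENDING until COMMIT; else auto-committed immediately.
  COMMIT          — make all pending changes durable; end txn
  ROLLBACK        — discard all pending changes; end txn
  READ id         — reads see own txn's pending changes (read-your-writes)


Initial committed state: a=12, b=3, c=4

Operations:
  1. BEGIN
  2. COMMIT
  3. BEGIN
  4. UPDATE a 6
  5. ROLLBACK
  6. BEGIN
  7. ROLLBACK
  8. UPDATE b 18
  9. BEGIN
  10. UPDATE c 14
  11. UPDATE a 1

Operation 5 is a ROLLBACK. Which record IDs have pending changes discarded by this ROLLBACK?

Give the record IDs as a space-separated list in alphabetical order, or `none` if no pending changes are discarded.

Initial committed: {a=12, b=3, c=4}
Op 1: BEGIN: in_txn=True, pending={}
Op 2: COMMIT: merged [] into committed; committed now {a=12, b=3, c=4}
Op 3: BEGIN: in_txn=True, pending={}
Op 4: UPDATE a=6 (pending; pending now {a=6})
Op 5: ROLLBACK: discarded pending ['a']; in_txn=False
Op 6: BEGIN: in_txn=True, pending={}
Op 7: ROLLBACK: discarded pending []; in_txn=False
Op 8: UPDATE b=18 (auto-commit; committed b=18)
Op 9: BEGIN: in_txn=True, pending={}
Op 10: UPDATE c=14 (pending; pending now {c=14})
Op 11: UPDATE a=1 (pending; pending now {a=1, c=14})
ROLLBACK at op 5 discards: ['a']

Answer: a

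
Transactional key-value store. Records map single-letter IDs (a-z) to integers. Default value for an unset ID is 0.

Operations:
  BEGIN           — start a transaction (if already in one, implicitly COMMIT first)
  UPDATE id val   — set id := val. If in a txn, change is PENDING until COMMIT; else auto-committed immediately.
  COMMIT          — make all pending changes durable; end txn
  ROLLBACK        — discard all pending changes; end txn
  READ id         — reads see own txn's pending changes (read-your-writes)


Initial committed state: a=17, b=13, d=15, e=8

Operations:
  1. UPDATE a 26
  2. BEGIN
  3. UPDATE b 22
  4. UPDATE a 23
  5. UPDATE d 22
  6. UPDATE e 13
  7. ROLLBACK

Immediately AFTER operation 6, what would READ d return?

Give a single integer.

Initial committed: {a=17, b=13, d=15, e=8}
Op 1: UPDATE a=26 (auto-commit; committed a=26)
Op 2: BEGIN: in_txn=True, pending={}
Op 3: UPDATE b=22 (pending; pending now {b=22})
Op 4: UPDATE a=23 (pending; pending now {a=23, b=22})
Op 5: UPDATE d=22 (pending; pending now {a=23, b=22, d=22})
Op 6: UPDATE e=13 (pending; pending now {a=23, b=22, d=22, e=13})
After op 6: visible(d) = 22 (pending={a=23, b=22, d=22, e=13}, committed={a=26, b=13, d=15, e=8})

Answer: 22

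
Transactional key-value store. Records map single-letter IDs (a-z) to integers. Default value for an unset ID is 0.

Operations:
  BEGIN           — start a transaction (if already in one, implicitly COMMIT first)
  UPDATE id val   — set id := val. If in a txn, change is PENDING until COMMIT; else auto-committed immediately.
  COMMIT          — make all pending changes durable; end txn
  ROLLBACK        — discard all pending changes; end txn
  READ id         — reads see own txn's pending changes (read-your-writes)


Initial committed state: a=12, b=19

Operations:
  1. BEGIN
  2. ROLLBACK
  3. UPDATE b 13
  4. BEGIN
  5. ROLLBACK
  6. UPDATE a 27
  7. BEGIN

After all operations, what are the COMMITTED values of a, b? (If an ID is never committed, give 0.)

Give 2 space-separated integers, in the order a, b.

Answer: 27 13

Derivation:
Initial committed: {a=12, b=19}
Op 1: BEGIN: in_txn=True, pending={}
Op 2: ROLLBACK: discarded pending []; in_txn=False
Op 3: UPDATE b=13 (auto-commit; committed b=13)
Op 4: BEGIN: in_txn=True, pending={}
Op 5: ROLLBACK: discarded pending []; in_txn=False
Op 6: UPDATE a=27 (auto-commit; committed a=27)
Op 7: BEGIN: in_txn=True, pending={}
Final committed: {a=27, b=13}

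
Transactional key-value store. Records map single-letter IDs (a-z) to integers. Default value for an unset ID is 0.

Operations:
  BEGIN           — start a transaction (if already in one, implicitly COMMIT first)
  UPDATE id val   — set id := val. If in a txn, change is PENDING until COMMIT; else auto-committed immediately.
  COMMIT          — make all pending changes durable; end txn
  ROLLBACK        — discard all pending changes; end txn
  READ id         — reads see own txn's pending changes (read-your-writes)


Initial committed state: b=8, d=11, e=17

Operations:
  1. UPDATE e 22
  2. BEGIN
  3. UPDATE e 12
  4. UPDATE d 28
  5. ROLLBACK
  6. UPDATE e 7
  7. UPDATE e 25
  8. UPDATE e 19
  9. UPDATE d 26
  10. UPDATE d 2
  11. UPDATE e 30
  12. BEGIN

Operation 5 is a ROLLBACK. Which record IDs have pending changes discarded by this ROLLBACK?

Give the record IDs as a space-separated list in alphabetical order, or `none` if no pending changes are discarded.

Initial committed: {b=8, d=11, e=17}
Op 1: UPDATE e=22 (auto-commit; committed e=22)
Op 2: BEGIN: in_txn=True, pending={}
Op 3: UPDATE e=12 (pending; pending now {e=12})
Op 4: UPDATE d=28 (pending; pending now {d=28, e=12})
Op 5: ROLLBACK: discarded pending ['d', 'e']; in_txn=False
Op 6: UPDATE e=7 (auto-commit; committed e=7)
Op 7: UPDATE e=25 (auto-commit; committed e=25)
Op 8: UPDATE e=19 (auto-commit; committed e=19)
Op 9: UPDATE d=26 (auto-commit; committed d=26)
Op 10: UPDATE d=2 (auto-commit; committed d=2)
Op 11: UPDATE e=30 (auto-commit; committed e=30)
Op 12: BEGIN: in_txn=True, pending={}
ROLLBACK at op 5 discards: ['d', 'e']

Answer: d e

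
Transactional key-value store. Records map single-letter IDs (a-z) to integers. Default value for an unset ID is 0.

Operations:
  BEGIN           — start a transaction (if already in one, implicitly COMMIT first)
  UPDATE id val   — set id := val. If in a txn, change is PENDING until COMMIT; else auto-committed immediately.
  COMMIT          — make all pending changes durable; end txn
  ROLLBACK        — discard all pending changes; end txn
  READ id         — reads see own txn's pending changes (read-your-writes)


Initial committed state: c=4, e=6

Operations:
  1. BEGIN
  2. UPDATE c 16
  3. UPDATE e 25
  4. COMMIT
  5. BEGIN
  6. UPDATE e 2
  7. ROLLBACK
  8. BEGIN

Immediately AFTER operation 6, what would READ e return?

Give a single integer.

Initial committed: {c=4, e=6}
Op 1: BEGIN: in_txn=True, pending={}
Op 2: UPDATE c=16 (pending; pending now {c=16})
Op 3: UPDATE e=25 (pending; pending now {c=16, e=25})
Op 4: COMMIT: merged ['c', 'e'] into committed; committed now {c=16, e=25}
Op 5: BEGIN: in_txn=True, pending={}
Op 6: UPDATE e=2 (pending; pending now {e=2})
After op 6: visible(e) = 2 (pending={e=2}, committed={c=16, e=25})

Answer: 2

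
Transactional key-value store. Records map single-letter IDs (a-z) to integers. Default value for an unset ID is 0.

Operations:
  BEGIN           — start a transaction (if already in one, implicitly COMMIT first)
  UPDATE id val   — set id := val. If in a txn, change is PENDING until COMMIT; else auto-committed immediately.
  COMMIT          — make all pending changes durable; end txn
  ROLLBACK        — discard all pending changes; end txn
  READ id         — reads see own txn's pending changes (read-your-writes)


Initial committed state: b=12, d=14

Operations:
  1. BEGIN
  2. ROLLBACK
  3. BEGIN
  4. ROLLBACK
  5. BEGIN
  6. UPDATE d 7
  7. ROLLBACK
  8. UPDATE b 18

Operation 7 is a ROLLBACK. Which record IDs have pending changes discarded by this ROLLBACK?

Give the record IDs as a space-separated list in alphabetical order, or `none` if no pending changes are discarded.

Answer: d

Derivation:
Initial committed: {b=12, d=14}
Op 1: BEGIN: in_txn=True, pending={}
Op 2: ROLLBACK: discarded pending []; in_txn=False
Op 3: BEGIN: in_txn=True, pending={}
Op 4: ROLLBACK: discarded pending []; in_txn=False
Op 5: BEGIN: in_txn=True, pending={}
Op 6: UPDATE d=7 (pending; pending now {d=7})
Op 7: ROLLBACK: discarded pending ['d']; in_txn=False
Op 8: UPDATE b=18 (auto-commit; committed b=18)
ROLLBACK at op 7 discards: ['d']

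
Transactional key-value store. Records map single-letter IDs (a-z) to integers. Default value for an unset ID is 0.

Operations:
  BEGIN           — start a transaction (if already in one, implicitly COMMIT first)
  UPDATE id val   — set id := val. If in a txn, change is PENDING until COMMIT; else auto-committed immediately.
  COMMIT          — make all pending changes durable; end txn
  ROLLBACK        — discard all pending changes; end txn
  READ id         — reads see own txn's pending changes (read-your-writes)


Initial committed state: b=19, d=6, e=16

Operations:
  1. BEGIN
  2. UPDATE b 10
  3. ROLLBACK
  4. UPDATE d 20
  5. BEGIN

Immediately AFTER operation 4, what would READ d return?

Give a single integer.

Answer: 20

Derivation:
Initial committed: {b=19, d=6, e=16}
Op 1: BEGIN: in_txn=True, pending={}
Op 2: UPDATE b=10 (pending; pending now {b=10})
Op 3: ROLLBACK: discarded pending ['b']; in_txn=False
Op 4: UPDATE d=20 (auto-commit; committed d=20)
After op 4: visible(d) = 20 (pending={}, committed={b=19, d=20, e=16})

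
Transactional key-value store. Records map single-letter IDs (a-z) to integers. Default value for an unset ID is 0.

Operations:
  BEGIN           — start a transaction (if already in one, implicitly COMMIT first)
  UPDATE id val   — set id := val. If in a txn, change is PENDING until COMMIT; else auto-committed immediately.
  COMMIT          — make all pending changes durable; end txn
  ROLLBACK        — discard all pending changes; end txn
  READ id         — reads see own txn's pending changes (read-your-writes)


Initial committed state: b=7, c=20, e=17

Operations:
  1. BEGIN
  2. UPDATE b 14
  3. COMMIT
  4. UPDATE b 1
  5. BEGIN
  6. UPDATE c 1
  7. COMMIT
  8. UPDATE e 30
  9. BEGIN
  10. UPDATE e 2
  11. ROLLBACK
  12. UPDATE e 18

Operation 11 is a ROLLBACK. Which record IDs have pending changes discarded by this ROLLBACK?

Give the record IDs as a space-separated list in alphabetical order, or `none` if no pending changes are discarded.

Answer: e

Derivation:
Initial committed: {b=7, c=20, e=17}
Op 1: BEGIN: in_txn=True, pending={}
Op 2: UPDATE b=14 (pending; pending now {b=14})
Op 3: COMMIT: merged ['b'] into committed; committed now {b=14, c=20, e=17}
Op 4: UPDATE b=1 (auto-commit; committed b=1)
Op 5: BEGIN: in_txn=True, pending={}
Op 6: UPDATE c=1 (pending; pending now {c=1})
Op 7: COMMIT: merged ['c'] into committed; committed now {b=1, c=1, e=17}
Op 8: UPDATE e=30 (auto-commit; committed e=30)
Op 9: BEGIN: in_txn=True, pending={}
Op 10: UPDATE e=2 (pending; pending now {e=2})
Op 11: ROLLBACK: discarded pending ['e']; in_txn=False
Op 12: UPDATE e=18 (auto-commit; committed e=18)
ROLLBACK at op 11 discards: ['e']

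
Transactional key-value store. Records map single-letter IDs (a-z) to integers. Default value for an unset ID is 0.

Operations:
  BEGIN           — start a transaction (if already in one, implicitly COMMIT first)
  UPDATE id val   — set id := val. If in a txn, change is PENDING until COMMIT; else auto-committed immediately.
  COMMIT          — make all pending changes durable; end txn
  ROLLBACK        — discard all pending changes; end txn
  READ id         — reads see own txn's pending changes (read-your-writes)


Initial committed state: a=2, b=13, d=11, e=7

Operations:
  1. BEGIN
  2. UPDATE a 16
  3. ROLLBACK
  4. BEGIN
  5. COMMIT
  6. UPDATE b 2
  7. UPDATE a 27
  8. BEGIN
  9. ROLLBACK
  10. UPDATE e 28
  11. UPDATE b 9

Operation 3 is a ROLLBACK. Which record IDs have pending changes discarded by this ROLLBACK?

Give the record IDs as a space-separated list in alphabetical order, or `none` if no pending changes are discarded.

Answer: a

Derivation:
Initial committed: {a=2, b=13, d=11, e=7}
Op 1: BEGIN: in_txn=True, pending={}
Op 2: UPDATE a=16 (pending; pending now {a=16})
Op 3: ROLLBACK: discarded pending ['a']; in_txn=False
Op 4: BEGIN: in_txn=True, pending={}
Op 5: COMMIT: merged [] into committed; committed now {a=2, b=13, d=11, e=7}
Op 6: UPDATE b=2 (auto-commit; committed b=2)
Op 7: UPDATE a=27 (auto-commit; committed a=27)
Op 8: BEGIN: in_txn=True, pending={}
Op 9: ROLLBACK: discarded pending []; in_txn=False
Op 10: UPDATE e=28 (auto-commit; committed e=28)
Op 11: UPDATE b=9 (auto-commit; committed b=9)
ROLLBACK at op 3 discards: ['a']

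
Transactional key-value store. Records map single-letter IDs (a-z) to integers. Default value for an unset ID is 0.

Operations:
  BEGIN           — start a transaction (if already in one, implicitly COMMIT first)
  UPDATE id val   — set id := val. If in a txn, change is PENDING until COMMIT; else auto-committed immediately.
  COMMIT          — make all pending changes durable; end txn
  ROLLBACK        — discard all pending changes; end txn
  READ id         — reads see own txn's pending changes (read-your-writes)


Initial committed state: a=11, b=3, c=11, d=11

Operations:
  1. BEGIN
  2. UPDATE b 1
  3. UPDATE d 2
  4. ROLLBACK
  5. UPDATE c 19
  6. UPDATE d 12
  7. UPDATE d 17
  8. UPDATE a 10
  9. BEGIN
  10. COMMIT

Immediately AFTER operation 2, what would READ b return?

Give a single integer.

Answer: 1

Derivation:
Initial committed: {a=11, b=3, c=11, d=11}
Op 1: BEGIN: in_txn=True, pending={}
Op 2: UPDATE b=1 (pending; pending now {b=1})
After op 2: visible(b) = 1 (pending={b=1}, committed={a=11, b=3, c=11, d=11})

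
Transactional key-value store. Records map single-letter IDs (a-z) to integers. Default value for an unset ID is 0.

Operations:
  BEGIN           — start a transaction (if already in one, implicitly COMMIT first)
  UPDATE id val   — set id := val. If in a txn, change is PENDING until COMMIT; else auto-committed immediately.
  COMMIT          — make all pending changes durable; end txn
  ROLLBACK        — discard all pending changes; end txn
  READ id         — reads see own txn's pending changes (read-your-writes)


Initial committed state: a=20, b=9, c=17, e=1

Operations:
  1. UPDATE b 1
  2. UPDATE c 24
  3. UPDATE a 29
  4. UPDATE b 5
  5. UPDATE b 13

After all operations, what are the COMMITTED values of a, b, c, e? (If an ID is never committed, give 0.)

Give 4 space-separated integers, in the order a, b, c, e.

Initial committed: {a=20, b=9, c=17, e=1}
Op 1: UPDATE b=1 (auto-commit; committed b=1)
Op 2: UPDATE c=24 (auto-commit; committed c=24)
Op 3: UPDATE a=29 (auto-commit; committed a=29)
Op 4: UPDATE b=5 (auto-commit; committed b=5)
Op 5: UPDATE b=13 (auto-commit; committed b=13)
Final committed: {a=29, b=13, c=24, e=1}

Answer: 29 13 24 1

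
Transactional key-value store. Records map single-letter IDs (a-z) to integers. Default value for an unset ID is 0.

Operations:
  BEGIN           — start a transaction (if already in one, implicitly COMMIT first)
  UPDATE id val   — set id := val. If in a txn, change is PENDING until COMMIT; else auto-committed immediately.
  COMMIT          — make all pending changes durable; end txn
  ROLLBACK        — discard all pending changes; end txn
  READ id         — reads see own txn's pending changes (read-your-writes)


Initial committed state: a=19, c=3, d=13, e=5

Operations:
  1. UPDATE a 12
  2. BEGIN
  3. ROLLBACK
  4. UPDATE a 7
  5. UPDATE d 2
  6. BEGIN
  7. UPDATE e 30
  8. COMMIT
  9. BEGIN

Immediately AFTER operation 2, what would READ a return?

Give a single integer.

Answer: 12

Derivation:
Initial committed: {a=19, c=3, d=13, e=5}
Op 1: UPDATE a=12 (auto-commit; committed a=12)
Op 2: BEGIN: in_txn=True, pending={}
After op 2: visible(a) = 12 (pending={}, committed={a=12, c=3, d=13, e=5})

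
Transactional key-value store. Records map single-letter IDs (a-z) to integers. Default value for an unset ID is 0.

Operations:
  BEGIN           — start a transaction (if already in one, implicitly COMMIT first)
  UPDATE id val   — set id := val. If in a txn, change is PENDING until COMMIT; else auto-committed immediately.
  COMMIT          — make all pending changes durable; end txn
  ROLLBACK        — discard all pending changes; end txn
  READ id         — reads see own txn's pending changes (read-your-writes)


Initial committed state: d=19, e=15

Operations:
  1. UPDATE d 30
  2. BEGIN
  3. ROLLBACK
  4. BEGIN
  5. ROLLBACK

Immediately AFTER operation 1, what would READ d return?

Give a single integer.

Answer: 30

Derivation:
Initial committed: {d=19, e=15}
Op 1: UPDATE d=30 (auto-commit; committed d=30)
After op 1: visible(d) = 30 (pending={}, committed={d=30, e=15})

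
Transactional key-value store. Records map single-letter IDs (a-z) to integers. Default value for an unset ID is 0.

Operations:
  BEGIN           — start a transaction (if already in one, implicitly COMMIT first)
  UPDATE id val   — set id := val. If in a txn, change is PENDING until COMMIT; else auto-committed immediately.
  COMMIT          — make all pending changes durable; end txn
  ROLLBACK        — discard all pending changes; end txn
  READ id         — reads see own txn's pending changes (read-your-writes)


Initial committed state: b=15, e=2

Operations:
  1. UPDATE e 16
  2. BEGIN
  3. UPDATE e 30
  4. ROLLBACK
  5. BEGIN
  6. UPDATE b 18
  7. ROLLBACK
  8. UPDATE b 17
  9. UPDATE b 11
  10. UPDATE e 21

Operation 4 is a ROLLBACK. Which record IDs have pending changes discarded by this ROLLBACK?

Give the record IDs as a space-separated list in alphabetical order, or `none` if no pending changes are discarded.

Initial committed: {b=15, e=2}
Op 1: UPDATE e=16 (auto-commit; committed e=16)
Op 2: BEGIN: in_txn=True, pending={}
Op 3: UPDATE e=30 (pending; pending now {e=30})
Op 4: ROLLBACK: discarded pending ['e']; in_txn=False
Op 5: BEGIN: in_txn=True, pending={}
Op 6: UPDATE b=18 (pending; pending now {b=18})
Op 7: ROLLBACK: discarded pending ['b']; in_txn=False
Op 8: UPDATE b=17 (auto-commit; committed b=17)
Op 9: UPDATE b=11 (auto-commit; committed b=11)
Op 10: UPDATE e=21 (auto-commit; committed e=21)
ROLLBACK at op 4 discards: ['e']

Answer: e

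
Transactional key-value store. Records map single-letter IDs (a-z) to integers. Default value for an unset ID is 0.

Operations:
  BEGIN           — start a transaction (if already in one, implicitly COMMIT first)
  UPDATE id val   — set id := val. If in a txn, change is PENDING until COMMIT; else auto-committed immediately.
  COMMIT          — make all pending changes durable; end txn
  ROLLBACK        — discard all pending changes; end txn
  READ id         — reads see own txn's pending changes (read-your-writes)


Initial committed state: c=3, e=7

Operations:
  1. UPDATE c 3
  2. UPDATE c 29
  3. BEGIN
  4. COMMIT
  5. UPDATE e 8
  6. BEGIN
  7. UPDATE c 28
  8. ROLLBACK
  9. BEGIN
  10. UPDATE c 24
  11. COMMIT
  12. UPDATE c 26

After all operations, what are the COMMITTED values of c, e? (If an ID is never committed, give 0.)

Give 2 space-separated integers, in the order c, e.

Answer: 26 8

Derivation:
Initial committed: {c=3, e=7}
Op 1: UPDATE c=3 (auto-commit; committed c=3)
Op 2: UPDATE c=29 (auto-commit; committed c=29)
Op 3: BEGIN: in_txn=True, pending={}
Op 4: COMMIT: merged [] into committed; committed now {c=29, e=7}
Op 5: UPDATE e=8 (auto-commit; committed e=8)
Op 6: BEGIN: in_txn=True, pending={}
Op 7: UPDATE c=28 (pending; pending now {c=28})
Op 8: ROLLBACK: discarded pending ['c']; in_txn=False
Op 9: BEGIN: in_txn=True, pending={}
Op 10: UPDATE c=24 (pending; pending now {c=24})
Op 11: COMMIT: merged ['c'] into committed; committed now {c=24, e=8}
Op 12: UPDATE c=26 (auto-commit; committed c=26)
Final committed: {c=26, e=8}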